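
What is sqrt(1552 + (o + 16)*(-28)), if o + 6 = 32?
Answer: 2*sqrt(94) ≈ 19.391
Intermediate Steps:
o = 26 (o = -6 + 32 = 26)
sqrt(1552 + (o + 16)*(-28)) = sqrt(1552 + (26 + 16)*(-28)) = sqrt(1552 + 42*(-28)) = sqrt(1552 - 1176) = sqrt(376) = 2*sqrt(94)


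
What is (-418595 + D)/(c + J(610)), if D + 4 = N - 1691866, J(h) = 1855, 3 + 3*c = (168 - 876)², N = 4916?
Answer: -2105549/168942 ≈ -12.463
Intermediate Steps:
c = 167087 (c = -1 + (168 - 876)²/3 = -1 + (⅓)*(-708)² = -1 + (⅓)*501264 = -1 + 167088 = 167087)
D = -1686954 (D = -4 + (4916 - 1691866) = -4 - 1686950 = -1686954)
(-418595 + D)/(c + J(610)) = (-418595 - 1686954)/(167087 + 1855) = -2105549/168942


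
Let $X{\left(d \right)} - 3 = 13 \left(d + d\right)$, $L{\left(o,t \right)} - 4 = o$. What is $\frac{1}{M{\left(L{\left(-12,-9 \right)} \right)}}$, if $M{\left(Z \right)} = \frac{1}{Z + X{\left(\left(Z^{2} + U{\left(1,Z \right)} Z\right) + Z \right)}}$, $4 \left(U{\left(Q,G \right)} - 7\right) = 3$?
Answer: $-161$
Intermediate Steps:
$L{\left(o,t \right)} = 4 + o$
$U{\left(Q,G \right)} = \frac{31}{4}$ ($U{\left(Q,G \right)} = 7 + \frac{1}{4} \cdot 3 = 7 + \frac{3}{4} = \frac{31}{4}$)
$X{\left(d \right)} = 3 + 26 d$ ($X{\left(d \right)} = 3 + 13 \left(d + d\right) = 3 + 13 \cdot 2 d = 3 + 26 d$)
$M{\left(Z \right)} = \frac{1}{3 + 26 Z^{2} + \frac{457 Z}{2}}$ ($M{\left(Z \right)} = \frac{1}{Z + \left(3 + 26 \left(\left(Z^{2} + \frac{31 Z}{4}\right) + Z\right)\right)} = \frac{1}{Z + \left(3 + 26 \left(Z^{2} + \frac{35 Z}{4}\right)\right)} = \frac{1}{Z + \left(3 + \left(26 Z^{2} + \frac{455 Z}{2}\right)\right)} = \frac{1}{Z + \left(3 + 26 Z^{2} + \frac{455 Z}{2}\right)} = \frac{1}{3 + 26 Z^{2} + \frac{457 Z}{2}}$)
$\frac{1}{M{\left(L{\left(-12,-9 \right)} \right)}} = \frac{1}{2 \frac{1}{6 + 52 \left(4 - 12\right)^{2} + 457 \left(4 - 12\right)}} = \frac{1}{2 \frac{1}{6 + 52 \left(-8\right)^{2} + 457 \left(-8\right)}} = \frac{1}{2 \frac{1}{6 + 52 \cdot 64 - 3656}} = \frac{1}{2 \frac{1}{6 + 3328 - 3656}} = \frac{1}{2 \frac{1}{-322}} = \frac{1}{2 \left(- \frac{1}{322}\right)} = \frac{1}{- \frac{1}{161}} = -161$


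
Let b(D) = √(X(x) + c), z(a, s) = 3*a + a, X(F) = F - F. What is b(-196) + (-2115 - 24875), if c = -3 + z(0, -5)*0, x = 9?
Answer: -26990 + I*√3 ≈ -26990.0 + 1.732*I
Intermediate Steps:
X(F) = 0
z(a, s) = 4*a
c = -3 (c = -3 + (4*0)*0 = -3 + 0*0 = -3 + 0 = -3)
b(D) = I*√3 (b(D) = √(0 - 3) = √(-3) = I*√3)
b(-196) + (-2115 - 24875) = I*√3 + (-2115 - 24875) = I*√3 - 26990 = -26990 + I*√3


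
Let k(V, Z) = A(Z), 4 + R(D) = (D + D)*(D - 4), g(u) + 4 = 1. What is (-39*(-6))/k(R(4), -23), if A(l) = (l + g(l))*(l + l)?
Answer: 9/46 ≈ 0.19565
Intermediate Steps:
g(u) = -3 (g(u) = -4 + 1 = -3)
R(D) = -4 + 2*D*(-4 + D) (R(D) = -4 + (D + D)*(D - 4) = -4 + (2*D)*(-4 + D) = -4 + 2*D*(-4 + D))
A(l) = 2*l*(-3 + l) (A(l) = (l - 3)*(l + l) = (-3 + l)*(2*l) = 2*l*(-3 + l))
k(V, Z) = 2*Z*(-3 + Z)
(-39*(-6))/k(R(4), -23) = (-39*(-6))/((2*(-23)*(-3 - 23))) = 234/((2*(-23)*(-26))) = 234/1196 = 234*(1/1196) = 9/46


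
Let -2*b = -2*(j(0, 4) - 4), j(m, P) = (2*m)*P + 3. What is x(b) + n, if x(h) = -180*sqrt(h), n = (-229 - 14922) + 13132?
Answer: -2019 - 180*I ≈ -2019.0 - 180.0*I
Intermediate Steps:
j(m, P) = 3 + 2*P*m (j(m, P) = 2*P*m + 3 = 3 + 2*P*m)
b = -1 (b = -(-1)*((3 + 2*4*0) - 4) = -(-1)*((3 + 0) - 4) = -(-1)*(3 - 4) = -(-1)*(-1) = -1/2*2 = -1)
n = -2019 (n = -15151 + 13132 = -2019)
x(b) + n = -180*I - 2019 = -2019 - 180*I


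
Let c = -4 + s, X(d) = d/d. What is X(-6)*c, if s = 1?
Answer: -3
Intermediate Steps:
X(d) = 1
c = -3 (c = -4 + 1 = -3)
X(-6)*c = 1*(-3) = -3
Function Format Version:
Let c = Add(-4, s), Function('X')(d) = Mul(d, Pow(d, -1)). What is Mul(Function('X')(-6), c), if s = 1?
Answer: -3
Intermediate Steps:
Function('X')(d) = 1
c = -3 (c = Add(-4, 1) = -3)
Mul(Function('X')(-6), c) = Mul(1, -3) = -3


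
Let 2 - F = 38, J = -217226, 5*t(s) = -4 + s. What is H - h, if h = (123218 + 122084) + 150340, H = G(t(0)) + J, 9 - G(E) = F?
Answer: -612823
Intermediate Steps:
t(s) = -⅘ + s/5 (t(s) = (-4 + s)/5 = -⅘ + s/5)
F = -36 (F = 2 - 1*38 = 2 - 38 = -36)
G(E) = 45 (G(E) = 9 - 1*(-36) = 9 + 36 = 45)
H = -217181 (H = 45 - 217226 = -217181)
h = 395642 (h = 245302 + 150340 = 395642)
H - h = -217181 - 1*395642 = -217181 - 395642 = -612823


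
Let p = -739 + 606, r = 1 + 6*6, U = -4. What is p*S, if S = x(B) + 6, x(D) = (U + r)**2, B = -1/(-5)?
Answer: -145635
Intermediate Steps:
B = 1/5 (B = -1*(-1/5) = 1/5 ≈ 0.20000)
r = 37 (r = 1 + 36 = 37)
x(D) = 1089 (x(D) = (-4 + 37)**2 = 33**2 = 1089)
p = -133
S = 1095 (S = 1089 + 6 = 1095)
p*S = -133*1095 = -145635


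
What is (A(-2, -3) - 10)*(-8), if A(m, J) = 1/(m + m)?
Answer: 82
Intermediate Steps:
A(m, J) = 1/(2*m)
(A(-2, -3) - 10)*(-8) = ((½)/(-2) - 10)*(-8) = ((½)*(-½) - 10)*(-8) = (-¼ - 10)*(-8) = -41/4*(-8) = 82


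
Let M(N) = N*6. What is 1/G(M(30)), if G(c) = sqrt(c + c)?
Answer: sqrt(10)/60 ≈ 0.052705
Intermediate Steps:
M(N) = 6*N
G(c) = sqrt(2)*sqrt(c) (G(c) = sqrt(2*c) = sqrt(2)*sqrt(c))
1/G(M(30)) = 1/(sqrt(2)*sqrt(6*30)) = 1/(sqrt(2)*sqrt(180)) = 1/(sqrt(2)*(6*sqrt(5))) = 1/(6*sqrt(10)) = sqrt(10)/60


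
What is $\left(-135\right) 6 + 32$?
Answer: $-778$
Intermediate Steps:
$\left(-135\right) 6 + 32 = -810 + 32 = -778$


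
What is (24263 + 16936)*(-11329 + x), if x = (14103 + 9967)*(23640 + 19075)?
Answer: 42358287166479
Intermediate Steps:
x = 1028150050 (x = 24070*42715 = 1028150050)
(24263 + 16936)*(-11329 + x) = (24263 + 16936)*(-11329 + 1028150050) = 41199*1028138721 = 42358287166479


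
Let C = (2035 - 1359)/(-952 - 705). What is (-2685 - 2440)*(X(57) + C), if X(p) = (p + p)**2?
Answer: -110360192000/1657 ≈ -6.6602e+7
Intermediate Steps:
X(p) = 4*p**2 (X(p) = (2*p)**2 = 4*p**2)
C = -676/1657 (C = 676/(-1657) = 676*(-1/1657) = -676/1657 ≈ -0.40797)
(-2685 - 2440)*(X(57) + C) = (-2685 - 2440)*(4*57**2 - 676/1657) = -5125*(4*3249 - 676/1657) = -5125*(12996 - 676/1657) = -5125*21533696/1657 = -110360192000/1657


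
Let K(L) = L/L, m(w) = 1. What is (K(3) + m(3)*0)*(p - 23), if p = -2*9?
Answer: -41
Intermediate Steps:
K(L) = 1
p = -18
(K(3) + m(3)*0)*(p - 23) = (1 + 1*0)*(-18 - 23) = (1 + 0)*(-41) = 1*(-41) = -41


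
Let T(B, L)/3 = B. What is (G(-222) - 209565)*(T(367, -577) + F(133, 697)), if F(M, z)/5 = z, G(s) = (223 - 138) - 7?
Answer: -960707382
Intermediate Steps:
G(s) = 78 (G(s) = 85 - 7 = 78)
T(B, L) = 3*B
F(M, z) = 5*z
(G(-222) - 209565)*(T(367, -577) + F(133, 697)) = (78 - 209565)*(3*367 + 5*697) = -209487*(1101 + 3485) = -209487*4586 = -960707382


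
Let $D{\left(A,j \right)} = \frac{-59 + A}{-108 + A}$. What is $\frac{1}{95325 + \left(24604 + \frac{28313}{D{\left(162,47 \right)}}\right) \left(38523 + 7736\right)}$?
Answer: $\frac{103}{187965409001} \approx 5.4797 \cdot 10^{-10}$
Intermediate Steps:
$D{\left(A,j \right)} = \frac{-59 + A}{-108 + A}$
$\frac{1}{95325 + \left(24604 + \frac{28313}{D{\left(162,47 \right)}}\right) \left(38523 + 7736\right)} = \frac{1}{95325 + \left(24604 + \frac{28313}{\frac{1}{-108 + 162} \left(-59 + 162\right)}\right) \left(38523 + 7736\right)} = \frac{1}{95325 + \left(24604 + \frac{28313}{\frac{1}{54} \cdot 103}\right) 46259} = \frac{1}{95325 + \left(24604 + \frac{28313}{\frac{103}{54}}\right) 46259} = \frac{1}{95325 + \left(24604 + 28313 \cdot \frac{54}{103}\right) 46259} = \frac{1}{95325 + \left(24604 + \frac{1528902}{103}\right) 46259} = \frac{1}{95325 + \frac{4063114}{103} \cdot 46259} = \frac{1}{95325 + \frac{187955590526}{103}} = \frac{1}{\frac{187965409001}{103}} = \frac{103}{187965409001}$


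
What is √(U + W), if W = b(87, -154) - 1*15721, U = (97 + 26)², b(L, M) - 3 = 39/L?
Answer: 2*I*√123743/29 ≈ 24.26*I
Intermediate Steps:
b(L, M) = 3 + 39/L
U = 15129 (U = 123² = 15129)
W = -455809/29 (W = (3 + 39/87) - 1*15721 = (3 + 39*(1/87)) - 15721 = (3 + 13/29) - 15721 = 100/29 - 15721 = -455809/29 ≈ -15718.)
√(U + W) = √(15129 - 455809/29) = √(-17068/29) = 2*I*√123743/29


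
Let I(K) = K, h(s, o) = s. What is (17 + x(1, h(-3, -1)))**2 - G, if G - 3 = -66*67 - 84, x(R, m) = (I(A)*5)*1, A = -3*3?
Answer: 5287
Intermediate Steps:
A = -9
x(R, m) = -45 (x(R, m) = -9*5*1 = -45*1 = -45)
G = -4503 (G = 3 + (-66*67 - 84) = 3 + (-4422 - 84) = 3 - 4506 = -4503)
(17 + x(1, h(-3, -1)))**2 - G = (17 - 45)**2 - 1*(-4503) = (-28)**2 + 4503 = 784 + 4503 = 5287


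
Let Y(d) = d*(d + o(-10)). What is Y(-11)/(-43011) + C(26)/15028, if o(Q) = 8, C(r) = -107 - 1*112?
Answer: -3305111/215456436 ≈ -0.015340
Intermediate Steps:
C(r) = -219 (C(r) = -107 - 112 = -219)
Y(d) = d*(8 + d) (Y(d) = d*(d + 8) = d*(8 + d))
Y(-11)/(-43011) + C(26)/15028 = -11*(8 - 11)/(-43011) - 219/15028 = -11*(-3)*(-1/43011) - 219*1/15028 = 33*(-1/43011) - 219/15028 = -11/14337 - 219/15028 = -3305111/215456436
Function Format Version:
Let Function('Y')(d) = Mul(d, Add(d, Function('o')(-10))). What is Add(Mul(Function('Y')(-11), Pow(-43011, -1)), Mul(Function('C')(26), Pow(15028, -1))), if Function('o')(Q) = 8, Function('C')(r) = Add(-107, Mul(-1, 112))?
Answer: Rational(-3305111, 215456436) ≈ -0.015340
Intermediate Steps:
Function('C')(r) = -219 (Function('C')(r) = Add(-107, -112) = -219)
Function('Y')(d) = Mul(d, Add(8, d)) (Function('Y')(d) = Mul(d, Add(d, 8)) = Mul(d, Add(8, d)))
Add(Mul(Function('Y')(-11), Pow(-43011, -1)), Mul(Function('C')(26), Pow(15028, -1))) = Add(Mul(Mul(-11, Add(8, -11)), Pow(-43011, -1)), Mul(-219, Pow(15028, -1))) = Add(Mul(Mul(-11, -3), Rational(-1, 43011)), Mul(-219, Rational(1, 15028))) = Add(Mul(33, Rational(-1, 43011)), Rational(-219, 15028)) = Add(Rational(-11, 14337), Rational(-219, 15028)) = Rational(-3305111, 215456436)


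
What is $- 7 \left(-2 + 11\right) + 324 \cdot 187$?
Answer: $60525$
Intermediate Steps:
$- 7 \left(-2 + 11\right) + 324 \cdot 187 = \left(-7\right) 9 + 60588 = -63 + 60588 = 60525$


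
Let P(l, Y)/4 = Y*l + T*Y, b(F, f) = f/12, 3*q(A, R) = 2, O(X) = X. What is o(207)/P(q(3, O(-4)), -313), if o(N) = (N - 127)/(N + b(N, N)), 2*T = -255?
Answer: 160/71219707 ≈ 2.2466e-6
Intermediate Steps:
T = -255/2 (T = (½)*(-255) = -255/2 ≈ -127.50)
q(A, R) = ⅔ (q(A, R) = (⅓)*2 = ⅔)
b(F, f) = f/12 (b(F, f) = f*(1/12) = f/12)
P(l, Y) = -510*Y + 4*Y*l (P(l, Y) = 4*(Y*l - 255*Y/2) = 4*(-255*Y/2 + Y*l) = -510*Y + 4*Y*l)
o(N) = 12*(-127 + N)/(13*N) (o(N) = (N - 127)/(N + N/12) = (-127 + N)/((13*N/12)) = (-127 + N)*(12/(13*N)) = 12*(-127 + N)/(13*N))
o(207)/P(q(3, O(-4)), -313) = ((12/13)*(-127 + 207)/207)/((2*(-313)*(-255 + 2*(⅔)))) = ((12/13)*(1/207)*80)/((2*(-313)*(-255 + 4/3))) = 320/(897*((2*(-313)*(-761/3)))) = 320/(897*(476386/3)) = (320/897)*(3/476386) = 160/71219707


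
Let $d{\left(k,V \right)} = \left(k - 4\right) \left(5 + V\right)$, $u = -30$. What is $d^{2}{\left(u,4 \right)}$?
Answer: $93636$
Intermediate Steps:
$d{\left(k,V \right)} = \left(-4 + k\right) \left(5 + V\right)$
$d^{2}{\left(u,4 \right)} = \left(-20 - 16 + 5 \left(-30\right) + 4 \left(-30\right)\right)^{2} = \left(-20 - 16 - 150 - 120\right)^{2} = \left(-306\right)^{2} = 93636$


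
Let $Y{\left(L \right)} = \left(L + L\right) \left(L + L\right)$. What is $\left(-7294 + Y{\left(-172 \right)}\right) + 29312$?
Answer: $140354$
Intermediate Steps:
$Y{\left(L \right)} = 4 L^{2}$ ($Y{\left(L \right)} = 2 L 2 L = 4 L^{2}$)
$\left(-7294 + Y{\left(-172 \right)}\right) + 29312 = \left(-7294 + 4 \left(-172\right)^{2}\right) + 29312 = \left(-7294 + 4 \cdot 29584\right) + 29312 = \left(-7294 + 118336\right) + 29312 = 111042 + 29312 = 140354$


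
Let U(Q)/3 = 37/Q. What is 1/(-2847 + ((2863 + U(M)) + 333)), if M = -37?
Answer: 1/346 ≈ 0.0028902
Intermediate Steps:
U(Q) = 111/Q (U(Q) = 3*(37/Q) = 111/Q)
1/(-2847 + ((2863 + U(M)) + 333)) = 1/(-2847 + ((2863 + 111/(-37)) + 333)) = 1/(-2847 + ((2863 + 111*(-1/37)) + 333)) = 1/(-2847 + ((2863 - 3) + 333)) = 1/(-2847 + (2860 + 333)) = 1/(-2847 + 3193) = 1/346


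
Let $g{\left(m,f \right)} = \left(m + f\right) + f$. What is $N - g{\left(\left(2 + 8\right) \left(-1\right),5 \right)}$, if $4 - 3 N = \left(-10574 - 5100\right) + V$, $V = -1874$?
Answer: $\frac{17552}{3} \approx 5850.7$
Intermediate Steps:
$g{\left(m,f \right)} = m + 2 f$ ($g{\left(m,f \right)} = \left(f + m\right) + f = m + 2 f$)
$N = \frac{17552}{3}$ ($N = \frac{4}{3} - \frac{\left(-10574 - 5100\right) - 1874}{3} = \frac{4}{3} - \frac{-15674 - 1874}{3} = \frac{4}{3} - - \frac{17548}{3} = \frac{4}{3} + \frac{17548}{3} = \frac{17552}{3} \approx 5850.7$)
$N - g{\left(\left(2 + 8\right) \left(-1\right),5 \right)} = \frac{17552}{3} - \left(\left(2 + 8\right) \left(-1\right) + 2 \cdot 5\right) = \frac{17552}{3} - \left(10 \left(-1\right) + 10\right) = \frac{17552}{3} - \left(-10 + 10\right) = \frac{17552}{3} - 0 = \frac{17552}{3} + 0 = \frac{17552}{3}$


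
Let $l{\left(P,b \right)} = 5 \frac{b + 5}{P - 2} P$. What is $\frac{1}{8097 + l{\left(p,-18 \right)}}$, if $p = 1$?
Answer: $\frac{1}{8162} \approx 0.00012252$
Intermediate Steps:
$l{\left(P,b \right)} = \frac{5 P \left(5 + b\right)}{-2 + P}$ ($l{\left(P,b \right)} = 5 \frac{5 + b}{-2 + P} P = \frac{5 \left(5 + b\right)}{-2 + P} P = \frac{5 P \left(5 + b\right)}{-2 + P}$)
$\frac{1}{8097 + l{\left(p,-18 \right)}} = \frac{1}{8097 + 5 \cdot 1 \frac{1}{-2 + 1} \left(5 - 18\right)} = \frac{1}{8097 + 5 \cdot 1 \frac{1}{-1} \left(-13\right)} = \frac{1}{8097 + 5 \cdot 1 \left(-1\right) \left(-13\right)} = \frac{1}{8097 + 65} = \frac{1}{8162}$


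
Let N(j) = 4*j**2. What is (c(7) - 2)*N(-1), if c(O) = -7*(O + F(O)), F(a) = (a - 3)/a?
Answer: -220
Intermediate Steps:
F(a) = (-3 + a)/a
c(O) = -7*O - 7*(-3 + O)/O (c(O) = -7*(O + (-3 + O)/O) = -7*O - 7*(-3 + O)/O)
(c(7) - 2)*N(-1) = ((-7 - 7*7 + 21/7) - 2)*(4*(-1)**2) = ((-7 - 49 + 21*(1/7)) - 2)*(4*1) = ((-7 - 49 + 3) - 2)*4 = (-53 - 2)*4 = -55*4 = -220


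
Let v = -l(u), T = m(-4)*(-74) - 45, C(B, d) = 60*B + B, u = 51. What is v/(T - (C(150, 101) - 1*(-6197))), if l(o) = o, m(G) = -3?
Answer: 51/15170 ≈ 0.0033619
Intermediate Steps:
C(B, d) = 61*B
T = 177 (T = -3*(-74) - 45 = 222 - 45 = 177)
v = -51 (v = -1*51 = -51)
v/(T - (C(150, 101) - 1*(-6197))) = -51/(177 - (61*150 - 1*(-6197))) = -51/(177 - (9150 + 6197)) = -51/(177 - 1*15347) = -51/(177 - 15347) = -51/(-15170) = -51*(-1/15170) = 51/15170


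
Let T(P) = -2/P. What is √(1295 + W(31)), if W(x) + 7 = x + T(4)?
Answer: 3*√586/2 ≈ 36.311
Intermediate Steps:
W(x) = -15/2 + x (W(x) = -7 + (x - 2/4) = -7 + (x - 2*¼) = -7 + (x - ½) = -7 + (-½ + x) = -15/2 + x)
√(1295 + W(31)) = √(1295 + (-15/2 + 31)) = √(1295 + 47/2) = √(2637/2) = 3*√586/2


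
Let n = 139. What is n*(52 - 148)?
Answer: -13344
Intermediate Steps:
n*(52 - 148) = 139*(52 - 148) = 139*(-96) = -13344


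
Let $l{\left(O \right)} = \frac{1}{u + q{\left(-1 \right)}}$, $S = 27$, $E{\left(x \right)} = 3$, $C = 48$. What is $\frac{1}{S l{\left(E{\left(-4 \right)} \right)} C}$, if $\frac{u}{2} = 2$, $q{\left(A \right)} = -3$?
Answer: $\frac{1}{1296} \approx 0.0007716$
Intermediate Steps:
$u = 4$ ($u = 2 \cdot 2 = 4$)
$l{\left(O \right)} = 1$ ($l{\left(O \right)} = \frac{1}{4 - 3} = 1^{-1} = 1$)
$\frac{1}{S l{\left(E{\left(-4 \right)} \right)} C} = \frac{1}{27 \cdot 1 \cdot 48} = \frac{1}{27 \cdot 48} = \frac{1}{1296}$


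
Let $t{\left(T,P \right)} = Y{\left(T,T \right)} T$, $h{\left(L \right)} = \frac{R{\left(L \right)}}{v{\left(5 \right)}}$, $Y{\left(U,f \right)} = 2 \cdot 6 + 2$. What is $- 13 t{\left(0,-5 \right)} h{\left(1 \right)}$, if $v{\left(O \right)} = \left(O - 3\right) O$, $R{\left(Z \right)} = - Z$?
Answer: $0$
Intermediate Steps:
$v{\left(O \right)} = O \left(-3 + O\right)$ ($v{\left(O \right)} = \left(-3 + O\right) O = O \left(-3 + O\right)$)
$Y{\left(U,f \right)} = 14$ ($Y{\left(U,f \right)} = 12 + 2 = 14$)
$h{\left(L \right)} = - \frac{L}{10}$ ($h{\left(L \right)} = \frac{\left(-1\right) L}{5 \left(-3 + 5\right)} = \frac{\left(-1\right) L}{5 \cdot 2} = \frac{\left(-1\right) L}{10} = - L \frac{1}{10} = - \frac{L}{10}$)
$t{\left(T,P \right)} = 14 T$
$- 13 t{\left(0,-5 \right)} h{\left(1 \right)} = - 13 \cdot 14 \cdot 0 \left(\left(- \frac{1}{10}\right) 1\right) = \left(-13\right) 0 \left(- \frac{1}{10}\right) = 0 \left(- \frac{1}{10}\right) = 0$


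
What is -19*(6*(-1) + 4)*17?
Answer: 646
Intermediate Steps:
-19*(6*(-1) + 4)*17 = -19*(-6 + 4)*17 = -19*(-2)*17 = 38*17 = 646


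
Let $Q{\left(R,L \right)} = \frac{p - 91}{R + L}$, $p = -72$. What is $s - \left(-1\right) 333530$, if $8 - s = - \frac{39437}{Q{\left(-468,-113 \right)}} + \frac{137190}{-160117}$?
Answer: $\frac{12373798634117}{26099071} \approx 4.7411 \cdot 10^{5}$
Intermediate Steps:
$Q{\left(R,L \right)} = - \frac{163}{L + R}$ ($Q{\left(R,L \right)} = \frac{-72 - 91}{R + L} = - \frac{163}{L + R}$)
$s = \frac{3668975483487}{26099071}$ ($s = 8 - \left(- \frac{39437}{\left(-163\right) \frac{1}{-113 - 468}} + \frac{137190}{-160117}\right) = 8 - \left(- \frac{39437}{\left(-163\right) \frac{1}{-581}} + 137190 \left(- \frac{1}{160117}\right)\right) = 8 - \left(- \frac{39437}{\left(-163\right) \left(- \frac{1}{581}\right)} - \frac{137190}{160117}\right) = 8 - \left(- \frac{39437}{\frac{163}{581}} - \frac{137190}{160117}\right) = 8 - \left(\left(-39437\right) \frac{581}{163} - \frac{137190}{160117}\right) = 8 - \left(- \frac{22912897}{163} - \frac{137190}{160117}\right) = 8 - - \frac{3668766690919}{26099071} = 8 + \frac{3668766690919}{26099071} = \frac{3668975483487}{26099071} \approx 1.4058 \cdot 10^{5}$)
$s - \left(-1\right) 333530 = \frac{3668975483487}{26099071} - \left(-1\right) 333530 = \frac{3668975483487}{26099071} - -333530 = \frac{3668975483487}{26099071} + 333530 = \frac{12373798634117}{26099071}$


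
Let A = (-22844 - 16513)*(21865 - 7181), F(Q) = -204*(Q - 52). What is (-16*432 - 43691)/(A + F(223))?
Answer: 50603/577953072 ≈ 8.7555e-5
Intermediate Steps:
F(Q) = 10608 - 204*Q (F(Q) = -204*(-52 + Q) = 10608 - 204*Q)
A = -577918188 (A = -39357*14684 = -577918188)
(-16*432 - 43691)/(A + F(223)) = (-16*432 - 43691)/(-577918188 + (10608 - 204*223)) = (-6912 - 43691)/(-577918188 + (10608 - 45492)) = -50603/(-577918188 - 34884) = -50603/(-577953072) = -50603*(-1/577953072) = 50603/577953072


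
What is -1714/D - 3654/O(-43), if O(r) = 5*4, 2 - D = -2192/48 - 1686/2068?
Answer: -327932637/1503910 ≈ -218.05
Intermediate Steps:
D = 150391/3102 (D = 2 - (-2192/48 - 1686/2068) = 2 - (-2192*1/48 - 1686*1/2068) = 2 - (-137/3 - 843/1034) = 2 - 1*(-144187/3102) = 2 + 144187/3102 = 150391/3102 ≈ 48.482)
O(r) = 20
-1714/D - 3654/O(-43) = -1714/150391/3102 - 3654/20 = -1714*3102/150391 - 3654*1/20 = -5316828/150391 - 1827/10 = -327932637/1503910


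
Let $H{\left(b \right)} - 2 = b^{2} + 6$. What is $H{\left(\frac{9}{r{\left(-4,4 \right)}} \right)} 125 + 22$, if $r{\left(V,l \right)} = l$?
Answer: $\frac{26477}{16} \approx 1654.8$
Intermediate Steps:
$H{\left(b \right)} = 8 + b^{2}$ ($H{\left(b \right)} = 2 + \left(b^{2} + 6\right) = 2 + \left(6 + b^{2}\right) = 8 + b^{2}$)
$H{\left(\frac{9}{r{\left(-4,4 \right)}} \right)} 125 + 22 = \left(8 + \left(\frac{9}{4}\right)^{2}\right) 125 + 22 = \left(8 + \frac{81}{16}\right) 125 + 22 = \frac{209}{16} \cdot 125 + 22 = \frac{26125}{16} + 22 = \frac{26477}{16}$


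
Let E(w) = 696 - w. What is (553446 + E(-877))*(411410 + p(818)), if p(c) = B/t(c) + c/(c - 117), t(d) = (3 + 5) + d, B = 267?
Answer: 132215488110765405/579026 ≈ 2.2834e+11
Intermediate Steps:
t(d) = 8 + d
p(c) = 267/(8 + c) + c/(-117 + c) (p(c) = 267/(8 + c) + c/(c - 117) = 267/(8 + c) + c/(-117 + c))
(553446 + E(-877))*(411410 + p(818)) = (553446 + (696 - 1*(-877)))*(411410 + (-31239 + 267*818 + 818*(8 + 818))/((-117 + 818)*(8 + 818))) = (553446 + (696 + 877))*(411410 + (-31239 + 218406 + 818*826)/(701*826)) = (553446 + 1573)*(411410 + (1/701)*(1/826)*(-31239 + 218406 + 675668)) = 555019*(411410 + (1/701)*(1/826)*862835) = 555019*(411410 + 862835/579026) = 555019*(238217949495/579026) = 132215488110765405/579026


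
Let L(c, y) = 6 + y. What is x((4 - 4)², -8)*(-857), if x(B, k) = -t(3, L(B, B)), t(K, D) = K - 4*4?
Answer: -11141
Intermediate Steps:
t(K, D) = -16 + K (t(K, D) = K - 16 = -16 + K)
x(B, k) = 13 (x(B, k) = -(-16 + 3) = -1*(-13) = 13)
x((4 - 4)², -8)*(-857) = 13*(-857) = -11141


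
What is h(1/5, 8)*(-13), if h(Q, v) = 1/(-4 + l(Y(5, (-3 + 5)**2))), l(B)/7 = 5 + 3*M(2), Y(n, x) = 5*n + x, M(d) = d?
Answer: -13/73 ≈ -0.17808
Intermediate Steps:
Y(n, x) = x + 5*n
l(B) = 77 (l(B) = 7*(5 + 3*2) = 7*(5 + 6) = 7*11 = 77)
h(Q, v) = 1/73 (h(Q, v) = 1/(-4 + 77) = 1/73)
h(1/5, 8)*(-13) = (1/73)*(-13) = -13/73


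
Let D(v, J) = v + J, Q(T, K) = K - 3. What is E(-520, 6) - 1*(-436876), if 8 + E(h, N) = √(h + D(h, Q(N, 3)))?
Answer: 436868 + 4*I*√65 ≈ 4.3687e+5 + 32.249*I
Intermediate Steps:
Q(T, K) = -3 + K
D(v, J) = J + v
E(h, N) = -8 + √2*√h (E(h, N) = -8 + √(h + ((-3 + 3) + h)) = -8 + √(h + (0 + h)) = -8 + √(h + h) = -8 + √(2*h) = -8 + √2*√h)
E(-520, 6) - 1*(-436876) = (-8 + √2*√(-520)) - 1*(-436876) = (-8 + √2*(2*I*√130)) + 436876 = (-8 + 4*I*√65) + 436876 = 436868 + 4*I*√65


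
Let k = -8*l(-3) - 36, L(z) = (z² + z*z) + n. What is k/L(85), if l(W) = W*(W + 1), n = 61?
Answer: -4/691 ≈ -0.0057887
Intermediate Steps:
L(z) = 61 + 2*z² (L(z) = (z² + z*z) + 61 = (z² + z²) + 61 = 2*z² + 61 = 61 + 2*z²)
l(W) = W*(1 + W)
k = -84 (k = -(-24)*(1 - 3) - 36 = -(-24)*(-2) - 36 = -8*6 - 36 = -48 - 36 = -84)
k/L(85) = -84/(61 + 2*85²) = -84/(61 + 2*7225) = -84/(61 + 14450) = -84/14511 = -84*1/14511 = -4/691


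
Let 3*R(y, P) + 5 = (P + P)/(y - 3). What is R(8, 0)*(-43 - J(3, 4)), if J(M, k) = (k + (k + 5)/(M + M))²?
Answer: 1465/12 ≈ 122.08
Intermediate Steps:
J(M, k) = (k + (5 + k)/(2*M))² (J(M, k) = (k + (5 + k)/((2*M)))² = (k + (5 + k)*(1/(2*M)))² = (k + (5 + k)/(2*M))²)
R(y, P) = -5/3 + 2*P/(3*(-3 + y)) (R(y, P) = -5/3 + ((P + P)/(y - 3))/3 = -5/3 + ((2*P)/(-3 + y))/3 = -5/3 + (2*P/(-3 + y))/3 = -5/3 + 2*P/(3*(-3 + y)))
R(8, 0)*(-43 - J(3, 4)) = ((15 - 5*8 + 2*0)/(3*(-3 + 8)))*(-43 - (5 + 4 + 2*3*4)²/(4*3²)) = ((⅓)*(15 - 40 + 0)/5)*(-43 - (5 + 4 + 24)²/(4*9)) = ((⅓)*(⅕)*(-25))*(-43 - 33²/(4*9)) = -5*(-43 - 1089/(4*9))/3 = -5*(-43 - 1*121/4)/3 = -5*(-43 - 121/4)/3 = -5/3*(-293/4) = 1465/12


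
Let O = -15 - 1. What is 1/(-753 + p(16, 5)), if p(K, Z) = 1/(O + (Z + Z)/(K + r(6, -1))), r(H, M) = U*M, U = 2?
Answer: -107/80578 ≈ -0.0013279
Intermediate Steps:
r(H, M) = 2*M
O = -16
p(K, Z) = 1/(-16 + 2*Z/(-2 + K)) (p(K, Z) = 1/(-16 + (Z + Z)/(K + 2*(-1))) = 1/(-16 + (2*Z)/(K - 2)) = 1/(-16 + (2*Z)/(-2 + K)) = 1/(-16 + 2*Z/(-2 + K)))
1/(-753 + p(16, 5)) = 1/(-753 + (-2 + 16)/(2*(16 + 5 - 8*16))) = 1/(-753 + (1/2)*14/(16 + 5 - 128)) = 1/(-753 + (1/2)*14/(-107)) = 1/(-753 + (1/2)*(-1/107)*14) = 1/(-753 - 7/107) = 1/(-80578/107) = -107/80578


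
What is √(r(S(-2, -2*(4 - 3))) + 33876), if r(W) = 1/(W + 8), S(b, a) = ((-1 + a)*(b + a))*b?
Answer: √542015/4 ≈ 184.05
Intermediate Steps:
S(b, a) = b*(-1 + a)*(a + b) (S(b, a) = ((-1 + a)*(a + b))*b = b*(-1 + a)*(a + b))
r(W) = 1/(8 + W)
√(r(S(-2, -2*(4 - 3))) + 33876) = √(1/(8 - 2*((-2*(4 - 3))² - (-2)*(4 - 3) - 1*(-2) - 2*(4 - 3)*(-2))) + 33876) = √(1/(8 - 2*((-2*1)² - (-2) + 2 - 2*1*(-2))) + 33876) = √(1/(8 - 2*((-2)² - 1*(-2) + 2 - 2*(-2))) + 33876) = √(1/(8 - 2*(4 + 2 + 2 + 4)) + 33876) = √(1/(8 - 2*12) + 33876) = √(1/(8 - 24) + 33876) = √(1/(-16) + 33876) = √(-1/16 + 33876) = √(542015/16) = √542015/4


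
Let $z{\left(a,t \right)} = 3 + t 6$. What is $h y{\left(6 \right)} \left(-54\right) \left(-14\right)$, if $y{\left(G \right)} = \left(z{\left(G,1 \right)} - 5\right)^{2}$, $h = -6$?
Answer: $-72576$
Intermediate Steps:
$z{\left(a,t \right)} = 3 + 6 t$
$y{\left(G \right)} = 16$ ($y{\left(G \right)} = \left(\left(3 + 6 \cdot 1\right) - 5\right)^{2} = \left(\left(3 + 6\right) - 5\right)^{2} = \left(9 - 5\right)^{2} = 4^{2} = 16$)
$h y{\left(6 \right)} \left(-54\right) \left(-14\right) = \left(-6\right) 16 \left(-54\right) \left(-14\right) = \left(-96\right) \left(-54\right) \left(-14\right) = 5184 \left(-14\right) = -72576$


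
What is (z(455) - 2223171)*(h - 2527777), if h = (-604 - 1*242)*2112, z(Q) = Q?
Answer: 9589972640764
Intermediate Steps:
h = -1786752 (h = (-604 - 242)*2112 = -846*2112 = -1786752)
(z(455) - 2223171)*(h - 2527777) = (455 - 2223171)*(-1786752 - 2527777) = -2222716*(-4314529) = 9589972640764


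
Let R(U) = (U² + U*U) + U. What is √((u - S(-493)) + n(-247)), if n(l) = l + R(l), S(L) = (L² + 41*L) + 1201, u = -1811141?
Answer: I*√1913654 ≈ 1383.3*I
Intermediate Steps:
R(U) = U + 2*U² (R(U) = (U² + U²) + U = 2*U² + U = U + 2*U²)
S(L) = 1201 + L² + 41*L
n(l) = l + l*(1 + 2*l)
√((u - S(-493)) + n(-247)) = √((-1811141 - (1201 + (-493)² + 41*(-493))) + 2*(-247)*(1 - 247)) = √((-1811141 - (1201 + 243049 - 20213)) + 2*(-247)*(-246)) = √((-1811141 - 1*224037) + 121524) = √((-1811141 - 224037) + 121524) = √(-2035178 + 121524) = √(-1913654) = I*√1913654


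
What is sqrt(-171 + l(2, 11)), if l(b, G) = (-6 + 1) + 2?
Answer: I*sqrt(174) ≈ 13.191*I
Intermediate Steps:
l(b, G) = -3 (l(b, G) = -5 + 2 = -3)
sqrt(-171 + l(2, 11)) = sqrt(-171 - 3) = sqrt(-174) = I*sqrt(174)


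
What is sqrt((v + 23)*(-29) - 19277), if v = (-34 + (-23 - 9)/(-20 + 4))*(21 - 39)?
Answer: 6*I*sqrt(1018) ≈ 191.44*I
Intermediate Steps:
v = 576 (v = (-34 - 32/(-16))*(-18) = (-34 - 32*(-1/16))*(-18) = (-34 + 2)*(-18) = -32*(-18) = 576)
sqrt((v + 23)*(-29) - 19277) = sqrt((576 + 23)*(-29) - 19277) = sqrt(599*(-29) - 19277) = sqrt(-17371 - 19277) = sqrt(-36648) = 6*I*sqrt(1018)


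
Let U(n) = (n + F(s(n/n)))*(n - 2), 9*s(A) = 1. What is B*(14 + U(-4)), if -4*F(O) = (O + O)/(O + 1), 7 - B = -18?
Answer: 1915/2 ≈ 957.50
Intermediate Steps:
B = 25 (B = 7 - 1*(-18) = 7 + 18 = 25)
s(A) = ⅑ (s(A) = (⅑)*1 = ⅑)
F(O) = -O/(2*(1 + O)) (F(O) = -(O + O)/(4*(O + 1)) = -2*O/(4*(1 + O)) = -O/(2*(1 + O)))
U(n) = (-2 + n)*(-1/20 + n) (U(n) = (n - 1*⅑/(2 + 2*(⅑)))*(n - 2) = (n - 1*⅑/(2 + 2/9))*(-2 + n) = (n - 1*⅑/20/9)*(-2 + n) = (n - 1*⅑*9/20)*(-2 + n) = (n - 1/20)*(-2 + n) = (-1/20 + n)*(-2 + n) = (-2 + n)*(-1/20 + n))
B*(14 + U(-4)) = 25*(14 + (⅒ + (-4)² - 41/20*(-4))) = 25*(14 + (⅒ + 16 + 41/5)) = 25*(14 + 243/10) = 25*(383/10) = 1915/2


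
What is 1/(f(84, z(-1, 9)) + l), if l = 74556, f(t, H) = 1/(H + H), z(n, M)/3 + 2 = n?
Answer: 18/1342007 ≈ 1.3413e-5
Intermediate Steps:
z(n, M) = -6 + 3*n
f(t, H) = 1/(2*H)
1/(f(84, z(-1, 9)) + l) = 1/(1/(2*(-6 + 3*(-1))) + 74556) = 1/(1/(2*(-6 - 3)) + 74556) = 1/((½)/(-9) + 74556) = 1/((½)*(-⅑) + 74556) = 1/(-1/18 + 74556) = 1/(1342007/18) = 18/1342007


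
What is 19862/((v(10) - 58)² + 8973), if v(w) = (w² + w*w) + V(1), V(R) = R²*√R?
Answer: 9931/14711 ≈ 0.67507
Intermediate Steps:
V(R) = R^(5/2)
v(w) = 1 + 2*w² (v(w) = (w² + w*w) + 1^(5/2) = (w² + w²) + 1 = 2*w² + 1 = 1 + 2*w²)
19862/((v(10) - 58)² + 8973) = 19862/(((1 + 2*10²) - 58)² + 8973) = 19862/(((1 + 2*100) - 58)² + 8973) = 19862/(((1 + 200) - 58)² + 8973) = 19862/((201 - 58)² + 8973) = 19862/(143² + 8973) = 19862/(20449 + 8973) = 19862/29422 = 19862*(1/29422) = 9931/14711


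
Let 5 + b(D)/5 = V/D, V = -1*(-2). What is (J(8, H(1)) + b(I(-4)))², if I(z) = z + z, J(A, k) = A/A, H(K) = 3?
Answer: 10201/16 ≈ 637.56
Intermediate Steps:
V = 2
J(A, k) = 1
I(z) = 2*z
b(D) = -25 + 10/D (b(D) = -25 + 5*(2/D) = -25 + 10/D)
(J(8, H(1)) + b(I(-4)))² = (1 + (-25 + 10/((2*(-4)))))² = (1 + (-25 + 10/(-8)))² = (1 + (-25 + 10*(-⅛)))² = (1 + (-25 - 5/4))² = (1 - 105/4)² = (-101/4)² = 10201/16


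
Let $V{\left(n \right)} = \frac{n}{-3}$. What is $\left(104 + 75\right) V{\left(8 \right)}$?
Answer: $- \frac{1432}{3} \approx -477.33$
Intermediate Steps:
$V{\left(n \right)} = - \frac{n}{3}$ ($V{\left(n \right)} = n \left(- \frac{1}{3}\right) = - \frac{n}{3}$)
$\left(104 + 75\right) V{\left(8 \right)} = \left(104 + 75\right) \left(\left(- \frac{1}{3}\right) 8\right) = 179 \left(- \frac{8}{3}\right) = - \frac{1432}{3}$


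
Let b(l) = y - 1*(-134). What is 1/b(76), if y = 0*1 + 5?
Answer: 1/139 ≈ 0.0071942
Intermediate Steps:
y = 5 (y = 0 + 5 = 5)
b(l) = 139 (b(l) = 5 - 1*(-134) = 5 + 134 = 139)
1/b(76) = 1/139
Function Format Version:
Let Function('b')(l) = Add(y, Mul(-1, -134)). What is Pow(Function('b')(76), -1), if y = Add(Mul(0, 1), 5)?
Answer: Rational(1, 139) ≈ 0.0071942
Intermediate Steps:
y = 5 (y = Add(0, 5) = 5)
Function('b')(l) = 139 (Function('b')(l) = Add(5, Mul(-1, -134)) = Add(5, 134) = 139)
Pow(Function('b')(76), -1) = Pow(139, -1) = Rational(1, 139)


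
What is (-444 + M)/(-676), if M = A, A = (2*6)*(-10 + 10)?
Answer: 111/169 ≈ 0.65681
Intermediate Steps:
A = 0 (A = 12*0 = 0)
M = 0
(-444 + M)/(-676) = (-444 + 0)/(-676) = -444*(-1/676) = 111/169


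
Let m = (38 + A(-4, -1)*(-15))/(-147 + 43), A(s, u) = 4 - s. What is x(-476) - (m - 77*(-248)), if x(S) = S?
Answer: -1017785/52 ≈ -19573.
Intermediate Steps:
m = 41/52 (m = (38 + (4 - 1*(-4))*(-15))/(-147 + 43) = (38 + (4 + 4)*(-15))/(-104) = (38 + 8*(-15))*(-1/104) = (38 - 120)*(-1/104) = -82*(-1/104) = 41/52 ≈ 0.78846)
x(-476) - (m - 77*(-248)) = -476 - (41/52 - 77*(-248)) = -476 - (41/52 + 19096) = -476 - 1*993033/52 = -476 - 993033/52 = -1017785/52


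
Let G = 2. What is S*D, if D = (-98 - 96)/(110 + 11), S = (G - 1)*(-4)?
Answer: 776/121 ≈ 6.4132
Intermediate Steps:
S = -4 (S = (2 - 1)*(-4) = 1*(-4) = -4)
D = -194/121 ≈ -1.6033
S*D = -4*(-194/121) = 776/121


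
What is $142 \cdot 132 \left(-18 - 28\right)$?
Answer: $-862224$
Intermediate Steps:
$142 \cdot 132 \left(-18 - 28\right) = 18744 \left(-18 - 28\right) = 18744 \left(-46\right) = -862224$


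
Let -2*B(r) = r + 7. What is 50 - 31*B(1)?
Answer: 174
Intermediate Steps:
B(r) = -7/2 - r/2 (B(r) = -(r + 7)/2 = -(7 + r)/2 = -7/2 - r/2)
50 - 31*B(1) = 50 - 31*(-7/2 - 1/2*1) = 50 - 31*(-7/2 - 1/2) = 50 - 31*(-4) = 50 + 124 = 174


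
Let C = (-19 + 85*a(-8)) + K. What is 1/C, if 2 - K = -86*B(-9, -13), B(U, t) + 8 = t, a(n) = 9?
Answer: -1/1058 ≈ -0.00094518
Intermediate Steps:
B(U, t) = -8 + t
K = -1804 (K = 2 - (-86)*(-8 - 13) = 2 - (-86)*(-21) = 2 - 1*1806 = 2 - 1806 = -1804)
C = -1058 (C = (-19 + 85*9) - 1804 = (-19 + 765) - 1804 = 746 - 1804 = -1058)
1/C = 1/(-1058) = -1/1058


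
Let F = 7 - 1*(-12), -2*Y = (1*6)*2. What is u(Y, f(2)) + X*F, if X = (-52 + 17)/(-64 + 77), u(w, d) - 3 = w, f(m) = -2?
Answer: -704/13 ≈ -54.154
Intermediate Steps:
Y = -6 (Y = -1*6*2/2 = -3*2 = -½*12 = -6)
u(w, d) = 3 + w
X = -35/13 ≈ -2.6923
F = 19 (F = 7 + 12 = 19)
u(Y, f(2)) + X*F = (3 - 6) - 35/13*19 = -3 - 665/13 = -704/13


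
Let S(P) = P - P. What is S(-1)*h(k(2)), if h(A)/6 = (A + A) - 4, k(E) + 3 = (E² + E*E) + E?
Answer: 0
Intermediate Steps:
S(P) = 0
k(E) = -3 + E + 2*E² (k(E) = -3 + ((E² + E*E) + E) = -3 + ((E² + E²) + E) = -3 + (2*E² + E) = -3 + (E + 2*E²) = -3 + E + 2*E²)
h(A) = -24 + 12*A (h(A) = 6*((A + A) - 4) = 6*(2*A - 4) = 6*(-4 + 2*A) = -24 + 12*A)
S(-1)*h(k(2)) = 0*(-24 + 12*(-3 + 2 + 2*2²)) = 0*(-24 + 12*(-3 + 2 + 2*4)) = 0*(-24 + 12*(-3 + 2 + 8)) = 0*(-24 + 12*7) = 0*(-24 + 84) = 0*60 = 0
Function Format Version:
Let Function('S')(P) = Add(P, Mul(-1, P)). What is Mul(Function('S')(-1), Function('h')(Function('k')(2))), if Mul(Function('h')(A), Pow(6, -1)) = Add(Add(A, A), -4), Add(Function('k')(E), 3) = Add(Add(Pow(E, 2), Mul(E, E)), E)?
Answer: 0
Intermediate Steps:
Function('S')(P) = 0
Function('k')(E) = Add(-3, E, Mul(2, Pow(E, 2))) (Function('k')(E) = Add(-3, Add(Add(Pow(E, 2), Mul(E, E)), E)) = Add(-3, Add(Add(Pow(E, 2), Pow(E, 2)), E)) = Add(-3, Add(Mul(2, Pow(E, 2)), E)) = Add(-3, Add(E, Mul(2, Pow(E, 2)))) = Add(-3, E, Mul(2, Pow(E, 2))))
Function('h')(A) = Add(-24, Mul(12, A)) (Function('h')(A) = Mul(6, Add(Add(A, A), -4)) = Mul(6, Add(Mul(2, A), -4)) = Mul(6, Add(-4, Mul(2, A))) = Add(-24, Mul(12, A)))
Mul(Function('S')(-1), Function('h')(Function('k')(2))) = Mul(0, Add(-24, Mul(12, Add(-3, 2, Mul(2, Pow(2, 2)))))) = Mul(0, Add(-24, Mul(12, Add(-3, 2, Mul(2, 4))))) = Mul(0, Add(-24, Mul(12, Add(-3, 2, 8)))) = Mul(0, Add(-24, Mul(12, 7))) = Mul(0, Add(-24, 84)) = Mul(0, 60) = 0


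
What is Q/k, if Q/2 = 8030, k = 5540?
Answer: 803/277 ≈ 2.8989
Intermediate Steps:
Q = 16060 (Q = 2*8030 = 16060)
Q/k = 16060/5540 = 16060*(1/5540) = 803/277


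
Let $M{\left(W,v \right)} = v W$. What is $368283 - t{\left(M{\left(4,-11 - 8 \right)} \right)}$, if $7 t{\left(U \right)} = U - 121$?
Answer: $\frac{2578178}{7} \approx 3.6831 \cdot 10^{5}$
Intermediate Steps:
$M{\left(W,v \right)} = W v$
$t{\left(U \right)} = - \frac{121}{7} + \frac{U}{7}$ ($t{\left(U \right)} = \frac{U - 121}{7} = \frac{-121 + U}{7} = - \frac{121}{7} + \frac{U}{7}$)
$368283 - t{\left(M{\left(4,-11 - 8 \right)} \right)} = 368283 - \left(- \frac{121}{7} + \frac{4 \left(-11 - 8\right)}{7}\right) = 368283 - \left(- \frac{121}{7} + \frac{4 \left(-19\right)}{7}\right) = 368283 - \left(- \frac{121}{7} + \frac{1}{7} \left(-76\right)\right) = 368283 - \left(- \frac{121}{7} - \frac{76}{7}\right) = 368283 - - \frac{197}{7} = 368283 + \frac{197}{7} = \frac{2578178}{7}$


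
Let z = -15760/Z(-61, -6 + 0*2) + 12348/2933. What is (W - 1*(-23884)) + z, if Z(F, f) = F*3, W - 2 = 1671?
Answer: 1966560341/76677 ≈ 25647.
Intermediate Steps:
W = 1673 (W = 2 + 1671 = 1673)
Z(F, f) = 3*F
z = 6926252/76677 (z = -15760/(3*(-61)) + 12348/2933 = -15760/(-183) + 12348*(1/2933) = -15760*(-1/183) + 1764/419 = 15760/183 + 1764/419 = 6926252/76677 ≈ 90.330)
(W - 1*(-23884)) + z = (1673 - 1*(-23884)) + 6926252/76677 = (1673 + 23884) + 6926252/76677 = 25557 + 6926252/76677 = 1966560341/76677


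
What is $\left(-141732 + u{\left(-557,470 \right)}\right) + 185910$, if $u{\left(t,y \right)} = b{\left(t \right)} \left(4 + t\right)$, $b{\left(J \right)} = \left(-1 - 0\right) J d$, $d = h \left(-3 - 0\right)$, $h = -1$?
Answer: $-879885$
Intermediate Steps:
$d = 3$ ($d = - (-3 - 0) = - (-3 + 0) = \left(-1\right) \left(-3\right) = 3$)
$b{\left(J \right)} = - 3 J$ ($b{\left(J \right)} = \left(-1 - 0\right) J 3 = \left(-1 + 0\right) J 3 = - J 3 = - 3 J$)
$u{\left(t,y \right)} = - 3 t \left(4 + t\right)$
$\left(-141732 + u{\left(-557,470 \right)}\right) + 185910 = \left(-141732 - - 1671 \left(4 - 557\right)\right) + 185910 = \left(-141732 - \left(-1671\right) \left(-553\right)\right) + 185910 = \left(-141732 - 924063\right) + 185910 = -1065795 + 185910 = -879885$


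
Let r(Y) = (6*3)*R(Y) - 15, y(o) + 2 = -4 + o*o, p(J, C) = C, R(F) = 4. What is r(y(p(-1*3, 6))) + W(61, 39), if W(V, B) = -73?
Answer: -16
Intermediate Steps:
y(o) = -6 + o² (y(o) = -2 + (-4 + o*o) = -2 + (-4 + o²) = -6 + o²)
r(Y) = 57 (r(Y) = (6*3)*4 - 15 = 18*4 - 15 = 72 - 15 = 57)
r(y(p(-1*3, 6))) + W(61, 39) = 57 - 73 = -16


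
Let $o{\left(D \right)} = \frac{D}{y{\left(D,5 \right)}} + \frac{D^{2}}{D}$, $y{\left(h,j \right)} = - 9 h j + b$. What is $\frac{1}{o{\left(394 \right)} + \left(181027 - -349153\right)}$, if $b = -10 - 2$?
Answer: $\frac{8871}{4706721757} \approx 1.8848 \cdot 10^{-6}$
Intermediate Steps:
$b = -12$
$y{\left(h,j \right)} = -12 - 9 h j$ ($y{\left(h,j \right)} = - 9 h j - 12 = -12 - 9 h j$)
$o{\left(D \right)} = D + \frac{D}{-12 - 45 D}$ ($o{\left(D \right)} = \frac{D}{-12 - 9 D 5} + \frac{D^{2}}{D} = \frac{D}{-12 - 45 D} + D = D + \frac{D}{-12 - 45 D}$)
$\frac{1}{o{\left(394 \right)} + \left(181027 - -349153\right)} = \frac{1}{\frac{1}{3} \cdot 394 \frac{1}{4 + 15 \cdot 394} \left(11 + 45 \cdot 394\right) + \left(181027 - -349153\right)} = \frac{1}{\frac{1}{3} \cdot 394 \frac{1}{4 + 5910} \left(11 + 17730\right) + \left(181027 + 349153\right)} = \frac{1}{\frac{1}{3} \cdot 394 \cdot \frac{1}{5914} \cdot 17741 + 530180} = \frac{1}{\frac{3494977}{8871} + 530180} = \frac{1}{\frac{4706721757}{8871}} = \frac{8871}{4706721757}$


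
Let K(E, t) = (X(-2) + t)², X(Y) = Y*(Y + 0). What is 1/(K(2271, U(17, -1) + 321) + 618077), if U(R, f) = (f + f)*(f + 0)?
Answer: 1/725006 ≈ 1.3793e-6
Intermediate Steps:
X(Y) = Y² (X(Y) = Y*Y = Y²)
U(R, f) = 2*f² (U(R, f) = (2*f)*f = 2*f²)
K(E, t) = (4 + t)² (K(E, t) = ((-2)² + t)² = (4 + t)²)
1/(K(2271, U(17, -1) + 321) + 618077) = 1/((4 + (2*(-1)² + 321))² + 618077) = 1/((4 + (2*1 + 321))² + 618077) = 1/((4 + (2 + 321))² + 618077) = 1/((4 + 323)² + 618077) = 1/(327² + 618077) = 1/(106929 + 618077) = 1/725006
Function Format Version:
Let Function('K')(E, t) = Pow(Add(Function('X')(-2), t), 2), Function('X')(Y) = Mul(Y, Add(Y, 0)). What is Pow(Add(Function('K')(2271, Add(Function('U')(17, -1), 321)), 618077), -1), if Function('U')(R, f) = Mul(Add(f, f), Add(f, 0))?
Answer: Rational(1, 725006) ≈ 1.3793e-6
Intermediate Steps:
Function('X')(Y) = Pow(Y, 2) (Function('X')(Y) = Mul(Y, Y) = Pow(Y, 2))
Function('U')(R, f) = Mul(2, Pow(f, 2)) (Function('U')(R, f) = Mul(Mul(2, f), f) = Mul(2, Pow(f, 2)))
Function('K')(E, t) = Pow(Add(4, t), 2) (Function('K')(E, t) = Pow(Add(Pow(-2, 2), t), 2) = Pow(Add(4, t), 2))
Pow(Add(Function('K')(2271, Add(Function('U')(17, -1), 321)), 618077), -1) = Pow(Add(Pow(Add(4, Add(Mul(2, Pow(-1, 2)), 321)), 2), 618077), -1) = Pow(Add(Pow(Add(4, Add(Mul(2, 1), 321)), 2), 618077), -1) = Pow(Add(Pow(Add(4, Add(2, 321)), 2), 618077), -1) = Pow(Add(Pow(Add(4, 323), 2), 618077), -1) = Pow(Add(Pow(327, 2), 618077), -1) = Pow(Add(106929, 618077), -1) = Pow(725006, -1) = Rational(1, 725006)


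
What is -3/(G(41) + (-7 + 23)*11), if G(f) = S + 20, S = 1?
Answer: -3/197 ≈ -0.015228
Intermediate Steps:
G(f) = 21 (G(f) = 1 + 20 = 21)
-3/(G(41) + (-7 + 23)*11) = -3/(21 + (-7 + 23)*11) = -3/(21 + 16*11) = -3/(21 + 176) = -3/197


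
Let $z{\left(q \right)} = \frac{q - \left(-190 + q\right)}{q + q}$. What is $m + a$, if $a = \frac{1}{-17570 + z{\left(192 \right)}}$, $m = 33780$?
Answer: $\frac{113951593908}{3373345} \approx 33780.0$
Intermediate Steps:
$z{\left(q \right)} = \frac{95}{q}$ ($z{\left(q \right)} = \frac{190}{2 q} = 190 \frac{1}{2 q} = \frac{95}{q}$)
$a = - \frac{192}{3373345}$ ($a = \frac{1}{-17570 + \frac{95}{192}} = \frac{1}{- \frac{3373345}{192}} = - \frac{192}{3373345} \approx -5.6917 \cdot 10^{-5}$)
$m + a = 33780 - \frac{192}{3373345} = \frac{113951593908}{3373345}$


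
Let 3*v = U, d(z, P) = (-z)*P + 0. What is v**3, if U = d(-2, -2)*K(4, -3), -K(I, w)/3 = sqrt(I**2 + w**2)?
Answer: 8000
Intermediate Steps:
K(I, w) = -3*sqrt(I**2 + w**2)
d(z, P) = -P*z (d(z, P) = -P*z + 0 = -P*z)
U = 60 (U = (-1*(-2)*(-2))*(-3*sqrt(4**2 + (-3)**2)) = -(-12)*sqrt(16 + 9) = -(-12)*sqrt(25) = -(-12)*5 = -4*(-15) = 60)
v = 20 (v = (1/3)*60 = 20)
v**3 = 20**3 = 8000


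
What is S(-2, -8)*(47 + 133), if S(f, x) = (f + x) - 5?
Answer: -2700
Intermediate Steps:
S(f, x) = -5 + f + x
S(-2, -8)*(47 + 133) = (-5 - 2 - 8)*(47 + 133) = -15*180 = -2700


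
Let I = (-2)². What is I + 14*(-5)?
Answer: -66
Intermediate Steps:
I = 4
I + 14*(-5) = 4 + 14*(-5) = 4 - 70 = -66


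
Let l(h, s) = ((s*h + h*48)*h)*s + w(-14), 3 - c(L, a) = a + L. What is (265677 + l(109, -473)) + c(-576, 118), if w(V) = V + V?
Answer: 2388644135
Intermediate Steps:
c(L, a) = 3 - L - a (c(L, a) = 3 - (a + L) = 3 - (L + a) = 3 + (-L - a) = 3 - L - a)
w(V) = 2*V
l(h, s) = -28 + h*s*(48*h + h*s) (l(h, s) = ((s*h + h*48)*h)*s + 2*(-14) = ((h*s + 48*h)*h)*s - 28 = ((48*h + h*s)*h)*s - 28 = (h*(48*h + h*s))*s - 28 = h*s*(48*h + h*s) - 28 = -28 + h*s*(48*h + h*s))
(265677 + l(109, -473)) + c(-576, 118) = (265677 + (-28 + 109²*(-473)² + 48*(-473)*109²)) + (3 - 1*(-576) - 1*118) = (265677 + (-28 + 11881*223729 + 48*(-473)*11881)) + (3 + 576 - 118) = (265677 + (-28 + 2658124249 - 269746224)) + 461 = (265677 + 2388377997) + 461 = 2388643674 + 461 = 2388644135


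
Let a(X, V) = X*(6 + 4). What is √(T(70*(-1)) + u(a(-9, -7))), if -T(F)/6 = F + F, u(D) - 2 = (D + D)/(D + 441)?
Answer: √1279902/39 ≈ 29.008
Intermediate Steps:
a(X, V) = 10*X (a(X, V) = X*10 = 10*X)
u(D) = 2 + 2*D/(441 + D) (u(D) = 2 + (D + D)/(D + 441) = 2 + (2*D)/(441 + D) = 2 + 2*D/(441 + D))
T(F) = -12*F (T(F) = -6*(F + F) = -12*F)
√(T(70*(-1)) + u(a(-9, -7))) = √(-840*(-1) + 2*(441 + 2*(10*(-9)))/(441 + 10*(-9))) = √(-12*(-70) + 2*(441 + 2*(-90))/(441 - 90)) = √(840 + 2*(441 - 180)/351) = √(840 + 2*(1/351)*261) = √(840 + 58/39) = √(32818/39) = √1279902/39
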